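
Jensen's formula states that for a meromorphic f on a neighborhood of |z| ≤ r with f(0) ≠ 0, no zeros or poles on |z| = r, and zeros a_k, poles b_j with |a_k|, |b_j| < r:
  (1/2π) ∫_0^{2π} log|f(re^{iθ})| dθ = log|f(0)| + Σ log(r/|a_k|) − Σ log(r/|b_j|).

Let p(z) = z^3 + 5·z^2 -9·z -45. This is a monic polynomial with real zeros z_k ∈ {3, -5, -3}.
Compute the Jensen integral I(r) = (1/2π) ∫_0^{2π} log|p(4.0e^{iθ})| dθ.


Zeros: -5, -3, 3; r = 4.0.
Inside |z| < r: -3, 3. Outside (|z| ≥ r): -5.
p(0) = -45, so log|p(0)| = log(45) = 3.8067.
Apply Jensen: I(r) = log|p(0)| + Σ_k log(r/|z_k|), summed over zeros inside |z| < r.
  log(r/|z_k|) for z_k = 3: log(4.0/3) = 0.2877
  log(r/|z_k|) for z_k = -3: log(4.0/3) = 0.2877
  Outside zeros (-5) contribute nothing to the Jensen sum.
Sum over inside zeros: 0.5754.
I(r) = log|p(0)| + (inside sum) = 3.8067 + 0.5754 = 4.3820.
Note: since some zeros are outside |z| ≤ r, the simplified n·log(r) form does NOT apply — only the inside zeros contribute.

I(r) ≈ 4.3820.


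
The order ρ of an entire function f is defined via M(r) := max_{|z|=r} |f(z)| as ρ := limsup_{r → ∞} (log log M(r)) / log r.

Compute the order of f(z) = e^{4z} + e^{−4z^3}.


Each summand is entire of order 1 and 3 respectively (as in the single-exponential case). The order of a sum is at most the max of the orders, so ρ ≤ 3. For the lower bound: on |z|=r choose arg z so that -4z^3 is real positive; then |e^{-4z^3}| = e^{4r^3} while |e^{4z}| ≤ e^{4r^1} = o(e^{4r^3}). So |f| ≥ e^{4r^3}(1 − o(1)) and ρ ≥ 3. Hence ρ = max(1, 3) = 3.
Therefore ρ = 3.

Order ρ = 3.


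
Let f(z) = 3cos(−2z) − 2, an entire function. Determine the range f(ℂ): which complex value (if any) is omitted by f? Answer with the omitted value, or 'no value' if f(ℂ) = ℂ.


Little Picard bounds the complement of f(ℂ) to at most one point.
cos is entire and surjective onto ℂ: for every w ∈ ℂ, cos(ζ) = w has a solution ζ ∈ ℂ (e.g., via the complex inverse arccos). With ζ = −2z this gives z = ζ/(-2). Then 3·cos(−2z) takes every value in 3·ℂ = ℂ, and adding -2 is a bijection of ℂ. So f is surjective and omits no value. (Note: only on the real line is cos bounded by [−1, 1].)

Omitted value: no value.


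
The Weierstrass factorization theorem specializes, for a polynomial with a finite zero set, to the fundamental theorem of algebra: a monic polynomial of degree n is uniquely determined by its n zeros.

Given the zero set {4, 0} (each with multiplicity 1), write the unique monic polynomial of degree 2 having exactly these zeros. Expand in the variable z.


The polynomial is p(z) = ∏_{α ∈ S} (z − α), where S = {4, 0}.
Expanding the product yields: p(z) = z^2 -4·z.
The resulting polynomial has degree 2 and real coefficients as required.

p(z) = z^2 -4·z.


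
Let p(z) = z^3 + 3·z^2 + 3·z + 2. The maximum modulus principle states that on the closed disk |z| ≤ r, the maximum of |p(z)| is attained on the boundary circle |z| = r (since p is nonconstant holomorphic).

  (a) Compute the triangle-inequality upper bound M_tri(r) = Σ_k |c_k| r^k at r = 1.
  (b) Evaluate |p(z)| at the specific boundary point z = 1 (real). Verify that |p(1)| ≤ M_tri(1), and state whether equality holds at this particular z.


Coefficients: c_0 = 2, c_1 = 3, c_2 = 3, c_3 = 1. Radius r = 1.
Part (a). Triangle bound: M_tri(r) = Σ_k |c_k| r^k
  = |2|·1^0 + |3|·1^1 + |3|·1^2 + |1|·1^3
  = 2 + 3 + 3 + 1 = 9.
This bounds M(r) := max_{|z|=r} |p(z)| from above; equality holds iff all terms c_k z^k can be made to align in phase at a single z on |z|=r.
Part (b). At z = 1 (real, on the circle |z| = r):
  p(1) = (2)·1^0 + (3)·1^1 + (3)·1^2 + (1)·1^3 = 9.
  |p(1)| = 9.
Since all nonzero coefficients share the same sign, |p(1)| = 9 = M_tri(1); the triangle bound is attained at z = 1, so in fact M(r) = 9.

M_tri(1) = 9; |p(1)| = 9; equality at z=1: yes.


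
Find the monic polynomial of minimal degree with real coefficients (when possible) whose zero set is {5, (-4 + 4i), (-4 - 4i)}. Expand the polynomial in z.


The polynomial is p(z) = ∏_{α ∈ S} (z − α), where S = {5, (-4 + 4i), (-4 - 4i)}.
Expanding the product yields: p(z) = z^3 + 3·z^2 -8·z -160.
Note conjugate pairs combine to real quadratics: (z − (-4+4i))(z − (-4−4i)) = z² + 8z + 32.
The resulting polynomial has degree 3 and real coefficients as required.

p(z) = z^3 + 3·z^2 -8·z -160.


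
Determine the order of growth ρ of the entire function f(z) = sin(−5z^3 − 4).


Write sin(w) = (e^{iw} ± e^{−iw})/(2 or 2i), so |sin(w)| ≤ e^{|w|}. With w = −5z^3 − 4, |w| ≤ 5r^3 + 4 on |z|=r, giving M(r) ≤ e^{5r^3 + 4} and ρ ≤ 3. For the lower bound, choose z on |z|=r with -5z^3 purely imaginary of modulus 5r^3; then |sin(−5z^3 − 4)| grows like e^{5r^3}/2, so ρ ≥ 3. Hence ρ = 3.
Therefore ρ = 3.

Order ρ = 3.


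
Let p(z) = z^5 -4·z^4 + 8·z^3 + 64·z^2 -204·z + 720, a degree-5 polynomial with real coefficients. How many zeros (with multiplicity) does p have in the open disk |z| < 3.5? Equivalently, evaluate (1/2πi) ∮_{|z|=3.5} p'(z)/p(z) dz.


The zeros of p are: (1 + 3i), (1 - 3i), -4, (3 + 3i), (3 - 3i).
Their magnitudes are: 3.162, 3.162, 4, 4.243, 4.243.
Zeros with |z| < R = 3.5: (1 + 3i), (1 - 3i).
Count = 2.
By the argument principle, (1/2πi) ∮_{|z|=R} p'(z)/p(z) dz equals exactly this count.

Number of zeros inside |z| < 3.5: 2.


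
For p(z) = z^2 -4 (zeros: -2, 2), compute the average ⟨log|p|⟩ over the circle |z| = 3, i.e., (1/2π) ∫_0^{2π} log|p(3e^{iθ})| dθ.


Zeros: -2, 2; r = 3.
Inside |z| < r: -2, 2. Outside (|z| ≥ r): ∅.
p(0) = -4, so log|p(0)| = log(4) = 1.3863.
Apply Jensen: I(r) = log|p(0)| + Σ_k log(r/|z_k|), summed over zeros inside |z| < r.
  log(r/|z_k|) for z_k = -2: log(3/2) = 0.4055
  log(r/|z_k|) for z_k = 2: log(3/2) = 0.4055
Sum over inside zeros: 0.8109.
I(r) = log|p(0)| + (inside sum) = 1.3863 + 0.8109 = 2.1972.
Closed form (all zeros inside, monic): I(r) = n·log(r) = 2·log(3) = 2.1972. ✓

I(r) ≈ 2.1972.


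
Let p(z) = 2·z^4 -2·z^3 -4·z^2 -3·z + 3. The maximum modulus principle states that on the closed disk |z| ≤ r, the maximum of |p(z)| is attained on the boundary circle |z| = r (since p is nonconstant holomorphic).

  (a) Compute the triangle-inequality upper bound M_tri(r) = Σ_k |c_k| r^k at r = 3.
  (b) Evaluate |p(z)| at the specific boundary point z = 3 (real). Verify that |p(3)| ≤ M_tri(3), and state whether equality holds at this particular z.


Coefficients: c_0 = 3, c_1 = -3, c_2 = -4, c_3 = -2, c_4 = 2. Radius r = 3.
Part (a). Triangle bound: M_tri(r) = Σ_k |c_k| r^k
  = |3|·3^0 + |-3|·3^1 + |-4|·3^2 + |-2|·3^3 + |2|·3^4
  = 3 + 9 + 36 + 54 + 162 = 264.
This bounds M(r) := max_{|z|=r} |p(z)| from above; equality holds iff all terms c_k z^k can be made to align in phase at a single z on |z|=r.
Part (b). At z = 3 (real, on the circle |z| = r):
  p(3) = (3)·3^0 + (-3)·3^1 + (-4)·3^2 + (-2)·3^3 + (2)·3^4 = 66.
  |p(3)| = 66.
Check: |p(3)| = 66 ≤ 264 = M_tri(3). ✓ Equality does not hold at z = 3 (the coefficients have mixed signs, so the terms do not all align in phase there).

M_tri(3) = 264; |p(3)| = 66; equality at z=3: no.


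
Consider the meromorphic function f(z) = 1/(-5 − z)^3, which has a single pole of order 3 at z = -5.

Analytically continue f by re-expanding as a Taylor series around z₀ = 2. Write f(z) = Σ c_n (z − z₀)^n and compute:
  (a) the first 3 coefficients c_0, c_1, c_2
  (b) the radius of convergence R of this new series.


Let w = z − z₀, so z = z₀ + w.
Then -5 − z = -5 − (z₀ + w) = (-5 − z₀) − w = -7 − w.
f(z) = 1/(-7 − w)^3 = (1/(-7)^3) · (1 − w/(-7))^{−3}.
By the binomial series (1−u)^{−3} = Σ_{n≥0} C(n+2, 2) u^n for |u|<1, with u = w/(-7):
  c_n = C(n+2, 2) / (-7)^(n+3).
  c_0 = 1/(-7)^3 = -1/343.
  c_1 = 3/(-7)^4 = 3/2401.
  c_2 = 6/(-7)^5 = -6/16807.
The series is valid for |w/d| < 1, i.e. |z − z₀| < |d|.
Radius of convergence: R = |-5 − z₀| = |-7| = 7 (distance from z₀ to the singularity z = -5).

c_0 = -1/343, c_1 = 3/2401, c_2 = -6/16807; R = 7.


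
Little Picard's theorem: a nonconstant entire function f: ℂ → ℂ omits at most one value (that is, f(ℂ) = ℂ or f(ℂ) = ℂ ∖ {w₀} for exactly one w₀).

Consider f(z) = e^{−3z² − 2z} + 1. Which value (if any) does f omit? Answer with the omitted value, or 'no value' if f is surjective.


Little Picard bounds the complement of f(ℂ) to at most one point.
The exponent g(z) = −3z² − 2z is a nonconstant polynomial, hence surjective onto ℂ. So e^{g(z)} takes every value in {e^w : w ∈ ℂ} = ℂ ∖ {0}. Adding 1 shifts the range to ℂ ∖ {1}. f omits exactly 1.

Omitted value: 1.


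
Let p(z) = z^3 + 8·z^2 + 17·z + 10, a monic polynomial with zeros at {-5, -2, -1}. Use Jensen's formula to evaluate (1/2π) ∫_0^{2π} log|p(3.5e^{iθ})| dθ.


Zeros: -5, -2, -1; r = 3.5.
Inside |z| < r: -2, -1. Outside (|z| ≥ r): -5.
p(0) = 10, so log|p(0)| = log(10) = 2.3026.
Apply Jensen: I(r) = log|p(0)| + Σ_k log(r/|z_k|), summed over zeros inside |z| < r.
  log(r/|z_k|) for z_k = -2: log(3.5/2) = 0.5596
  log(r/|z_k|) for z_k = -1: log(3.5/1) = 1.2528
  Outside zeros (-5) contribute nothing to the Jensen sum.
Sum over inside zeros: 1.8124.
I(r) = log|p(0)| + (inside sum) = 2.3026 + 1.8124 = 4.1150.
Note: since some zeros are outside |z| ≤ r, the simplified n·log(r) form does NOT apply — only the inside zeros contribute.

I(r) ≈ 4.1150.


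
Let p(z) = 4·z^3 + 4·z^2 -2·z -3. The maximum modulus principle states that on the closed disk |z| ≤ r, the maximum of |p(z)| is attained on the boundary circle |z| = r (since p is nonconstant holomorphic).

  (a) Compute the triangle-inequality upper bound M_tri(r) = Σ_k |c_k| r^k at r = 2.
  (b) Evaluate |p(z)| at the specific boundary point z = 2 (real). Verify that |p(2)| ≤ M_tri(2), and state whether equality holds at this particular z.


Coefficients: c_0 = -3, c_1 = -2, c_2 = 4, c_3 = 4. Radius r = 2.
Part (a). Triangle bound: M_tri(r) = Σ_k |c_k| r^k
  = |-3|·2^0 + |-2|·2^1 + |4|·2^2 + |4|·2^3
  = 3 + 4 + 16 + 32 = 55.
This bounds M(r) := max_{|z|=r} |p(z)| from above; equality holds iff all terms c_k z^k can be made to align in phase at a single z on |z|=r.
Part (b). At z = 2 (real, on the circle |z| = r):
  p(2) = (-3)·2^0 + (-2)·2^1 + (4)·2^2 + (4)·2^3 = 41.
  |p(2)| = 41.
Check: |p(2)| = 41 ≤ 55 = M_tri(2). ✓ Equality does not hold at z = 2 (the coefficients have mixed signs, so the terms do not all align in phase there).

M_tri(2) = 55; |p(2)| = 41; equality at z=2: no.


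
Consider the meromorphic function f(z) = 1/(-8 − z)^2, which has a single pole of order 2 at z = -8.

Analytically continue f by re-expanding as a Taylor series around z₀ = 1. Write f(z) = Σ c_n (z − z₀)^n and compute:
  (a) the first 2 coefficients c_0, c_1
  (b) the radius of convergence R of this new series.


Let w = z − z₀, so z = z₀ + w.
Then -8 − z = -8 − (z₀ + w) = (-8 − z₀) − w = -9 − w.
f(z) = 1/(-9 − w)^2 = (1/(-9)^2) · (1 − w/(-9))^{−2}.
By the binomial series (1−u)^{−2} = Σ_{n≥0} C(n+1, 1) u^n for |u|<1, with u = w/(-9):
  c_n = C(n+1, 1) / (-9)^(n+2).
  c_0 = 1/(-9)^2 = 1/81.
  c_1 = 2/(-9)^3 = -2/729.
The series is valid for |w/d| < 1, i.e. |z − z₀| < |d|.
Radius of convergence: R = |-8 − z₀| = |-9| = 9 (distance from z₀ to the singularity z = -8).

c_0 = 1/81, c_1 = -2/729; R = 9.


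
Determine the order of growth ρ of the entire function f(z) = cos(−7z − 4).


cos(w) is a linear combination of e^{iw} and e^{−iw} (or e^w, e^{−w} in the hyperbolic case), so |cos(w)| ≤ e^{|w|}. With w = −7z − 4, |w| ≤ 7|z| + 4 = 7r + 4 on |z| = r, giving M(r) ≤ e^{7r + 4}, so ρ ≤ 1. On a suitable ray (z = it for sin/cos; z = t for sinh/cosh, t real → ∞), |cos(−7z − 4)| grows like e^{7|t|}/2, so ρ ≥ 1. Hence ρ = 1.
Therefore ρ = 1.

Order ρ = 1.


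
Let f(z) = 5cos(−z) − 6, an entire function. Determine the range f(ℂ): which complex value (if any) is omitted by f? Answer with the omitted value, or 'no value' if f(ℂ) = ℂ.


Little Picard bounds the complement of f(ℂ) to at most one point.
cos is entire and surjective onto ℂ: for every w ∈ ℂ, cos(ζ) = w has a solution ζ ∈ ℂ (e.g., via the complex inverse arccos). With ζ = −z this gives z = ζ/(-1). Then 5·cos(−z) takes every value in 5·ℂ = ℂ, and adding -6 is a bijection of ℂ. So f is surjective and omits no value. (Note: only on the real line is cos bounded by [−1, 1].)

Omitted value: no value.


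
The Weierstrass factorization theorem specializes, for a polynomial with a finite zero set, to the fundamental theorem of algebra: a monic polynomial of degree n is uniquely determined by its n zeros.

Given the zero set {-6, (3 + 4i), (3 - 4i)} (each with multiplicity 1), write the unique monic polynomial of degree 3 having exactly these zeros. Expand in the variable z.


The polynomial is p(z) = ∏_{α ∈ S} (z − α), where S = {-6, (3 + 4i), (3 - 4i)}.
Expanding the product yields: p(z) = z^3 -11·z + 150.
Note conjugate pairs combine to real quadratics: (z − (3+4i))(z − (3−4i)) = z² − 6z + 25.
The resulting polynomial has degree 3 and real coefficients as required.

p(z) = z^3 -11·z + 150.


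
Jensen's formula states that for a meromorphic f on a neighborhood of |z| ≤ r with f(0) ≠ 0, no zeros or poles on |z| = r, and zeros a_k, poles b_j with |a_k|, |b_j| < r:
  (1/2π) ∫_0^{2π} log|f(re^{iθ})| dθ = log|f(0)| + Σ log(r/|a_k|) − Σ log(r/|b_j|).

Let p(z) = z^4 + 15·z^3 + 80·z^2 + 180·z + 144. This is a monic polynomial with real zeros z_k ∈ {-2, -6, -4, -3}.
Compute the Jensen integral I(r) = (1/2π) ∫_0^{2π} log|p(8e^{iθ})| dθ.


Zeros: -6, -4, -3, -2; r = 8.
Inside |z| < r: -6, -4, -3, -2. Outside (|z| ≥ r): ∅.
p(0) = 144, so log|p(0)| = log(144) = 4.9698.
Apply Jensen: I(r) = log|p(0)| + Σ_k log(r/|z_k|), summed over zeros inside |z| < r.
  log(r/|z_k|) for z_k = -2: log(8/2) = 1.3863
  log(r/|z_k|) for z_k = -6: log(8/6) = 0.2877
  log(r/|z_k|) for z_k = -4: log(8/4) = 0.6931
  log(r/|z_k|) for z_k = -3: log(8/3) = 0.9808
Sum over inside zeros: 3.3480.
I(r) = log|p(0)| + (inside sum) = 4.9698 + 3.3480 = 8.3178.
Closed form (all zeros inside, monic): I(r) = n·log(r) = 4·log(8) = 8.3178. ✓

I(r) ≈ 8.3178.


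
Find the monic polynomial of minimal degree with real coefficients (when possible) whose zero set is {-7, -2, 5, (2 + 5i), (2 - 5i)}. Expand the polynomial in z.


The polynomial is p(z) = ∏_{α ∈ S} (z − α), where S = {-7, -2, 5, (2 + 5i), (2 - 5i)}.
Expanding the product yields: p(z) = z^5 -18·z^3 + 170·z^2 -619·z -2030.
Note conjugate pairs combine to real quadratics: (z − (2+5i))(z − (2−5i)) = z² − 4z + 29.
The resulting polynomial has degree 5 and real coefficients as required.

p(z) = z^5 -18·z^3 + 170·z^2 -619·z -2030.


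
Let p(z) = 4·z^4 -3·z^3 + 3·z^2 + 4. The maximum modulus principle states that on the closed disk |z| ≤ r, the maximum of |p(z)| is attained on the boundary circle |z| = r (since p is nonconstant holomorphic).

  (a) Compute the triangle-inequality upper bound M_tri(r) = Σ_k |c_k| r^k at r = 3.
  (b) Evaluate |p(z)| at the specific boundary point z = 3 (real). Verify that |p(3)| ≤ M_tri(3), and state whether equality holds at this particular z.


Coefficients: c_0 = 4, c_1 = 0, c_2 = 3, c_3 = -3, c_4 = 4. Radius r = 3.
Part (a). Triangle bound: M_tri(r) = Σ_k |c_k| r^k
  = |4|·3^0 + |0|·3^1 + |3|·3^2 + |-3|·3^3 + |4|·3^4
  = 4 + 0 + 27 + 81 + 324 = 436.
This bounds M(r) := max_{|z|=r} |p(z)| from above; equality holds iff all terms c_k z^k can be made to align in phase at a single z on |z|=r.
Part (b). At z = 3 (real, on the circle |z| = r):
  p(3) = (4)·3^0 + (0)·3^1 + (3)·3^2 + (-3)·3^3 + (4)·3^4 = 274.
  |p(3)| = 274.
Check: |p(3)| = 274 ≤ 436 = M_tri(3). ✓ Equality does not hold at z = 3 (the coefficients have mixed signs, so the terms do not all align in phase there).

M_tri(3) = 436; |p(3)| = 274; equality at z=3: no.


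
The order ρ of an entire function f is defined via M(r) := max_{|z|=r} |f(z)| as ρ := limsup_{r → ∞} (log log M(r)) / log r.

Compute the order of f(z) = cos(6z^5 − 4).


Write cos(w) = (e^{iw} ± e^{−iw})/(2 or 2i), so |cos(w)| ≤ e^{|w|}. With w = 6z^5 − 4, |w| ≤ 6r^5 + 4 on |z|=r, giving M(r) ≤ e^{6r^5 + 4} and ρ ≤ 5. For the lower bound, choose z on |z|=r with 6z^5 purely imaginary of modulus 6r^5; then |cos(6z^5 − 4)| grows like e^{6r^5}/2, so ρ ≥ 5. Hence ρ = 5.
Therefore ρ = 5.

Order ρ = 5.


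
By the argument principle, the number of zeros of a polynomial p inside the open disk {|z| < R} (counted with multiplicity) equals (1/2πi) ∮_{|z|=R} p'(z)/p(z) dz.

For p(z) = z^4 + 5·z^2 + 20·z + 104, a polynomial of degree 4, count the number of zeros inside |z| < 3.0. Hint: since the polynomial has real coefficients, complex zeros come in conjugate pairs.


The zeros of p are: (-2 + 2i), (-2 - 2i), (2 + 3i), (2 - 3i).
Their magnitudes are: 2.828, 2.828, 3.606, 3.606.
Zeros with |z| < R = 3.0: (-2 + 2i), (-2 - 2i).
Count = 2.
By the argument principle, (1/2πi) ∮_{|z|=R} p'(z)/p(z) dz equals exactly this count.

Number of zeros inside |z| < 3.0: 2.


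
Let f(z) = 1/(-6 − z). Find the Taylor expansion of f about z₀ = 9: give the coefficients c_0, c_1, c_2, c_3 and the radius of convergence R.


Let w = z − z₀, so z = z₀ + w.
Then -6 − z = -6 − (z₀ + w) = (-6 − z₀) − w = -15 − w.
f(z) = 1/(-15 − w) = (1/(-15)) · 1/(1 − w/(-15)) = Σ_{n≥0} w^n / (-15)^(n+1).
So c_n = 1/(-15)^(n+1):
  c_0 = 1/(-15)^1 = -1/15.
  c_1 = 1/(-15)^2 = 1/225.
  c_2 = 1/(-15)^3 = -1/3375.
  c_3 = 1/(-15)^4 = 1/50625.
The series is valid for |w/d| < 1, i.e. |z − z₀| < |d|.
Radius of convergence: R = |-6 − z₀| = |-15| = 15 (distance from z₀ to the singularity z = -6).

c_0 = -1/15, c_1 = 1/225, c_2 = -1/3375, c_3 = 1/50625; R = 15.


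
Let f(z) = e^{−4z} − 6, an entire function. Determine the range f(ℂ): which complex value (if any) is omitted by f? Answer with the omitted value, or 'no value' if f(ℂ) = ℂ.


Little Picard bounds the complement of f(ℂ) to at most one point.
e^{−4z} is never zero on ℂ, so 1·e^{−4z} takes every value in ℂ ∖ {0}. Adding -6 shifts the range to ℂ ∖ {-6}. Thus f omits exactly the value -6.

Omitted value: -6.


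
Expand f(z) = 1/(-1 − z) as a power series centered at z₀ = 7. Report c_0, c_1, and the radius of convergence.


Let w = z − z₀, so z = z₀ + w.
Then -1 − z = -1 − (z₀ + w) = (-1 − z₀) − w = -8 − w.
f(z) = 1/(-8 − w) = (1/(-8)) · 1/(1 − w/(-8)) = Σ_{n≥0} w^n / (-8)^(n+1).
So c_n = 1/(-8)^(n+1):
  c_0 = 1/(-8)^1 = -1/8.
  c_1 = 1/(-8)^2 = 1/64.
The series is valid for |w/d| < 1, i.e. |z − z₀| < |d|.
Radius of convergence: R = |-1 − z₀| = |-8| = 8 (distance from z₀ to the singularity z = -1).

c_0 = -1/8, c_1 = 1/64; R = 8.


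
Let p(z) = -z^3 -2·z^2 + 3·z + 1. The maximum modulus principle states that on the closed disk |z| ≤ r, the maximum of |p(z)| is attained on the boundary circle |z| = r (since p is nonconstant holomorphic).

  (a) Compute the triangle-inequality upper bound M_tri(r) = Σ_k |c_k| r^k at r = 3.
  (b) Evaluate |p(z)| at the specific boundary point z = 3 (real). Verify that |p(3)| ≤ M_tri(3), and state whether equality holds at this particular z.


Coefficients: c_0 = 1, c_1 = 3, c_2 = -2, c_3 = -1. Radius r = 3.
Part (a). Triangle bound: M_tri(r) = Σ_k |c_k| r^k
  = |1|·3^0 + |3|·3^1 + |-2|·3^2 + |-1|·3^3
  = 1 + 9 + 18 + 27 = 55.
This bounds M(r) := max_{|z|=r} |p(z)| from above; equality holds iff all terms c_k z^k can be made to align in phase at a single z on |z|=r.
Part (b). At z = 3 (real, on the circle |z| = r):
  p(3) = (1)·3^0 + (3)·3^1 + (-2)·3^2 + (-1)·3^3 = -35.
  |p(3)| = 35.
Check: |p(3)| = 35 ≤ 55 = M_tri(3). ✓ Equality does not hold at z = 3 (the coefficients have mixed signs, so the terms do not all align in phase there).

M_tri(3) = 55; |p(3)| = 35; equality at z=3: no.


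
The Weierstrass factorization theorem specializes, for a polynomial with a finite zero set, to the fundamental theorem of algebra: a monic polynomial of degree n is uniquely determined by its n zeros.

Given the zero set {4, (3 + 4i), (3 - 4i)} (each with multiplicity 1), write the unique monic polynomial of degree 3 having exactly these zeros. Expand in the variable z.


The polynomial is p(z) = ∏_{α ∈ S} (z − α), where S = {4, (3 + 4i), (3 - 4i)}.
Expanding the product yields: p(z) = z^3 -10·z^2 + 49·z -100.
Note conjugate pairs combine to real quadratics: (z − (3+4i))(z − (3−4i)) = z² − 6z + 25.
The resulting polynomial has degree 3 and real coefficients as required.

p(z) = z^3 -10·z^2 + 49·z -100.


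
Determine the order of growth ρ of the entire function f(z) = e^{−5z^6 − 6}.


|e^{−5z^6 − 6}| = e^{Re(-5·z^6) + -6} ≤ e^{5|z|^6 + -6} = e^{5r^6 + -6} on |z| = r, so ρ ≤ 6. Choosing z on |z|=r so that -5·z^6 is real positive (always possible by picking arg z appropriately) gives |f(z)| = e^{5r^6 + -6}, matching the bound. The additive constant -6 does not affect log log M(r) ~ 6·log r. Hence ρ = 6.
Therefore ρ = 6.

Order ρ = 6.


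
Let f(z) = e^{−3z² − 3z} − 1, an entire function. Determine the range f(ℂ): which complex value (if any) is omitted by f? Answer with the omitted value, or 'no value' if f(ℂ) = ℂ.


Little Picard bounds the complement of f(ℂ) to at most one point.
The exponent g(z) = −3z² − 3z is a nonconstant polynomial, hence surjective onto ℂ. So e^{g(z)} takes every value in {e^w : w ∈ ℂ} = ℂ ∖ {0}. Adding -1 shifts the range to ℂ ∖ {-1}. f omits exactly -1.

Omitted value: -1.


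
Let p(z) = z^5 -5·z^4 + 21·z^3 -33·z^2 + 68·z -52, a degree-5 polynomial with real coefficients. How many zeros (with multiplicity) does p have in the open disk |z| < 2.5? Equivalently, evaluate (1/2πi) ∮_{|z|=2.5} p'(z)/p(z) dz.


The zeros of p are: (0 + 2i), (0 - 2i), (2 + 3i), (2 - 3i), 1.
Their magnitudes are: 2, 2, 3.606, 3.606, 1.
Zeros with |z| < R = 2.5: (0 + 2i), (0 - 2i), 1.
Count = 3.
By the argument principle, (1/2πi) ∮_{|z|=R} p'(z)/p(z) dz equals exactly this count.

Number of zeros inside |z| < 2.5: 3.


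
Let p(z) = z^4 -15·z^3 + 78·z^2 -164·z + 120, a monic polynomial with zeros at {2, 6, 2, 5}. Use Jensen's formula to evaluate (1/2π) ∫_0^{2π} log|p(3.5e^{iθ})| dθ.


Zeros: 2, 2, 5, 6; r = 3.5.
Inside |z| < r: 2, 2. Outside (|z| ≥ r): 5, 6.
p(0) = 120, so log|p(0)| = log(120) = 4.7875.
Apply Jensen: I(r) = log|p(0)| + Σ_k log(r/|z_k|), summed over zeros inside |z| < r.
  log(r/|z_k|) for z_k = 2: log(3.5/2) = 0.5596
  log(r/|z_k|) for z_k = 2: log(3.5/2) = 0.5596
  Outside zeros (5, 6) contribute nothing to the Jensen sum.
Sum over inside zeros: 1.1192.
I(r) = log|p(0)| + (inside sum) = 4.7875 + 1.1192 = 5.9067.
Note: since some zeros are outside |z| ≤ r, the simplified n·log(r) form does NOT apply — only the inside zeros contribute.

I(r) ≈ 5.9067.


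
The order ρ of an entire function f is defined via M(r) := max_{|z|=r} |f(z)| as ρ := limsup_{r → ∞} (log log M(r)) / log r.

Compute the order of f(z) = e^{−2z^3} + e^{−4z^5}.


Each summand is entire of order 3 and 5 respectively (as in the single-exponential case). The order of a sum is at most the max of the orders, so ρ ≤ 5. For the lower bound: on |z|=r choose arg z so that -4z^5 is real positive; then |e^{-4z^5}| = e^{4r^5} while |e^{-2z^3}| ≤ e^{2r^3} = o(e^{4r^5}). So |f| ≥ e^{4r^5}(1 − o(1)) and ρ ≥ 5. Hence ρ = max(3, 5) = 5.
Therefore ρ = 5.

Order ρ = 5.


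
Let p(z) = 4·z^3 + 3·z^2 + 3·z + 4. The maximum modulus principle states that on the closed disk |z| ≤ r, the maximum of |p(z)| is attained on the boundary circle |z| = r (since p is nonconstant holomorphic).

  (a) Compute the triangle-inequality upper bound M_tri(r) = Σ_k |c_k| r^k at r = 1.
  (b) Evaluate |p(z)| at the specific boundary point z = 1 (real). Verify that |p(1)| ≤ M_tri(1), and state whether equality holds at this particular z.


Coefficients: c_0 = 4, c_1 = 3, c_2 = 3, c_3 = 4. Radius r = 1.
Part (a). Triangle bound: M_tri(r) = Σ_k |c_k| r^k
  = |4|·1^0 + |3|·1^1 + |3|·1^2 + |4|·1^3
  = 4 + 3 + 3 + 4 = 14.
This bounds M(r) := max_{|z|=r} |p(z)| from above; equality holds iff all terms c_k z^k can be made to align in phase at a single z on |z|=r.
Part (b). At z = 1 (real, on the circle |z| = r):
  p(1) = (4)·1^0 + (3)·1^1 + (3)·1^2 + (4)·1^3 = 14.
  |p(1)| = 14.
Since all nonzero coefficients share the same sign, |p(1)| = 14 = M_tri(1); the triangle bound is attained at z = 1, so in fact M(r) = 14.

M_tri(1) = 14; |p(1)| = 14; equality at z=1: yes.


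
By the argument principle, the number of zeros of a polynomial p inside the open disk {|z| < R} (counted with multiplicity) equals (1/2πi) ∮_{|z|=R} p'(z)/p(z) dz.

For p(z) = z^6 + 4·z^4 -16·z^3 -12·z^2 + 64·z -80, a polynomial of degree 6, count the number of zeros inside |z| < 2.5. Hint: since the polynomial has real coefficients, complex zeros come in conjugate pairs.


The zeros of p are: -2, (1 + 1i), (1 - 1i), (-1 + 3i), (-1 - 3i), 2.
Their magnitudes are: 2, 1.414, 1.414, 3.162, 3.162, 2.
Zeros with |z| < R = 2.5: -2, (1 + 1i), (1 - 1i), 2.
Count = 4.
By the argument principle, (1/2πi) ∮_{|z|=R} p'(z)/p(z) dz equals exactly this count.

Number of zeros inside |z| < 2.5: 4.


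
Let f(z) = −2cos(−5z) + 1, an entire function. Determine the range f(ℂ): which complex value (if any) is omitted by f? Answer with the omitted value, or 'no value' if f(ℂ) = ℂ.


Little Picard bounds the complement of f(ℂ) to at most one point.
cos is entire and surjective onto ℂ: for every w ∈ ℂ, cos(ζ) = w has a solution ζ ∈ ℂ (e.g., via the complex inverse arccos). With ζ = −5z this gives z = ζ/(-5). Then -2·cos(−5z) takes every value in -2·ℂ = ℂ, and adding 1 is a bijection of ℂ. So f is surjective and omits no value. (Note: only on the real line is cos bounded by [−1, 1].)

Omitted value: no value.


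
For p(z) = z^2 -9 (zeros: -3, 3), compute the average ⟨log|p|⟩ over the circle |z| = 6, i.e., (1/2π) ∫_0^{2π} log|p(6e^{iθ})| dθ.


Zeros: -3, 3; r = 6.
Inside |z| < r: -3, 3. Outside (|z| ≥ r): ∅.
p(0) = -9, so log|p(0)| = log(9) = 2.1972.
Apply Jensen: I(r) = log|p(0)| + Σ_k log(r/|z_k|), summed over zeros inside |z| < r.
  log(r/|z_k|) for z_k = -3: log(6/3) = 0.6931
  log(r/|z_k|) for z_k = 3: log(6/3) = 0.6931
Sum over inside zeros: 1.3863.
I(r) = log|p(0)| + (inside sum) = 2.1972 + 1.3863 = 3.5835.
Closed form (all zeros inside, monic): I(r) = n·log(r) = 2·log(6) = 3.5835. ✓

I(r) ≈ 3.5835.


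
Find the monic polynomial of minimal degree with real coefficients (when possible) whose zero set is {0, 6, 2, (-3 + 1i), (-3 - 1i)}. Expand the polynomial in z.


The polynomial is p(z) = ∏_{α ∈ S} (z − α), where S = {0, 6, 2, (-3 + 1i), (-3 - 1i)}.
Expanding the product yields: p(z) = z^5 -2·z^4 -26·z^3 -8·z^2 + 120·z.
Note conjugate pairs combine to real quadratics: (z − (-3+1i))(z − (-3−1i)) = z² + 6z + 10.
The resulting polynomial has degree 5 and real coefficients as required.

p(z) = z^5 -2·z^4 -26·z^3 -8·z^2 + 120·z.


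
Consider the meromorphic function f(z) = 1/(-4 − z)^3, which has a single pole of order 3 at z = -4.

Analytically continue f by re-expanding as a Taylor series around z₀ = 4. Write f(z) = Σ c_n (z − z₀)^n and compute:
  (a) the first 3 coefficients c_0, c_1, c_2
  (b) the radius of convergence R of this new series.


Let w = z − z₀, so z = z₀ + w.
Then -4 − z = -4 − (z₀ + w) = (-4 − z₀) − w = -8 − w.
f(z) = 1/(-8 − w)^3 = (1/(-8)^3) · (1 − w/(-8))^{−3}.
By the binomial series (1−u)^{−3} = Σ_{n≥0} C(n+2, 2) u^n for |u|<1, with u = w/(-8):
  c_n = C(n+2, 2) / (-8)^(n+3).
  c_0 = 1/(-8)^3 = -1/512.
  c_1 = 3/(-8)^4 = 3/4096.
  c_2 = 6/(-8)^5 = -3/16384.
The series is valid for |w/d| < 1, i.e. |z − z₀| < |d|.
Radius of convergence: R = |-4 − z₀| = |-8| = 8 (distance from z₀ to the singularity z = -4).

c_0 = -1/512, c_1 = 3/4096, c_2 = -3/16384; R = 8.


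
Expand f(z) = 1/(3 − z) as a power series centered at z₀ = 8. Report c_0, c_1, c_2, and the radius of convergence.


Let w = z − z₀, so z = z₀ + w.
Then 3 − z = 3 − (z₀ + w) = (3 − z₀) − w = -5 − w.
f(z) = 1/(-5 − w) = (1/(-5)) · 1/(1 − w/(-5)) = Σ_{n≥0} w^n / (-5)^(n+1).
So c_n = 1/(-5)^(n+1):
  c_0 = 1/(-5)^1 = -1/5.
  c_1 = 1/(-5)^2 = 1/25.
  c_2 = 1/(-5)^3 = -1/125.
The series is valid for |w/d| < 1, i.e. |z − z₀| < |d|.
Radius of convergence: R = |3 − z₀| = |-5| = 5 (distance from z₀ to the singularity z = 3).

c_0 = -1/5, c_1 = 1/25, c_2 = -1/125; R = 5.


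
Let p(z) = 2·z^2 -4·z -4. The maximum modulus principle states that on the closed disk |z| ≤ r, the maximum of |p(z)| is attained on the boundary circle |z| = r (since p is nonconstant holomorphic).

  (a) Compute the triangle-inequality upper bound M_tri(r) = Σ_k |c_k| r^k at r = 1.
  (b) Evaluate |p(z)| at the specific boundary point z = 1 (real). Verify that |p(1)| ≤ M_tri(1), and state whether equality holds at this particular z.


Coefficients: c_0 = -4, c_1 = -4, c_2 = 2. Radius r = 1.
Part (a). Triangle bound: M_tri(r) = Σ_k |c_k| r^k
  = |-4|·1^0 + |-4|·1^1 + |2|·1^2
  = 4 + 4 + 2 = 10.
This bounds M(r) := max_{|z|=r} |p(z)| from above; equality holds iff all terms c_k z^k can be made to align in phase at a single z on |z|=r.
Part (b). At z = 1 (real, on the circle |z| = r):
  p(1) = (-4)·1^0 + (-4)·1^1 + (2)·1^2 = -6.
  |p(1)| = 6.
Check: |p(1)| = 6 ≤ 10 = M_tri(1). ✓ Equality does not hold at z = 1 (the coefficients have mixed signs, so the terms do not all align in phase there).

M_tri(1) = 10; |p(1)| = 6; equality at z=1: no.


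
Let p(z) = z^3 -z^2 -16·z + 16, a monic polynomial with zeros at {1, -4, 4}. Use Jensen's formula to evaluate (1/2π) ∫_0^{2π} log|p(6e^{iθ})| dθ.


Zeros: -4, 1, 4; r = 6.
Inside |z| < r: -4, 1, 4. Outside (|z| ≥ r): ∅.
p(0) = 16, so log|p(0)| = log(16) = 2.7726.
Apply Jensen: I(r) = log|p(0)| + Σ_k log(r/|z_k|), summed over zeros inside |z| < r.
  log(r/|z_k|) for z_k = 1: log(6/1) = 1.7918
  log(r/|z_k|) for z_k = -4: log(6/4) = 0.4055
  log(r/|z_k|) for z_k = 4: log(6/4) = 0.4055
Sum over inside zeros: 2.6027.
I(r) = log|p(0)| + (inside sum) = 2.7726 + 2.6027 = 5.3753.
Closed form (all zeros inside, monic): I(r) = n·log(r) = 3·log(6) = 5.3753. ✓

I(r) ≈ 5.3753.


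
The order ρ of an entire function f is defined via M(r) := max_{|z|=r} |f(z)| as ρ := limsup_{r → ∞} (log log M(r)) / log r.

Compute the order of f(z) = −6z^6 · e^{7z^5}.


M(r) = max_{|z|=r} |-6|·|z|^6·|e^{7z^5}| = 6·r^6 · e^{7r^5} (the factors attain their maxima compatibly on |z|=r). Then log M(r) = log 6 + 6·log r + 7r^5, dominated by the last term, so log log M(r) ~ 5·log r. The polynomial factor -6z^6 contributes only a log r term and does not affect the order. ρ = 5.
Therefore ρ = 5.

Order ρ = 5.


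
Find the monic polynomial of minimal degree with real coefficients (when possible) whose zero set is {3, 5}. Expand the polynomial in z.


The polynomial is p(z) = ∏_{α ∈ S} (z − α), where S = {3, 5}.
Expanding the product yields: p(z) = z^2 -8·z + 15.
The resulting polynomial has degree 2 and real coefficients as required.

p(z) = z^2 -8·z + 15.


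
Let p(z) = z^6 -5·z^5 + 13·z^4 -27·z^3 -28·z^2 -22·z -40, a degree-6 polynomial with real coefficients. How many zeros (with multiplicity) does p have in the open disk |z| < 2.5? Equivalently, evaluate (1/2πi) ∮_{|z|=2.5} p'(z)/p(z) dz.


The zeros of p are: 4, (0 + 1i), (0 - 1i), -1, (1 + 3i), (1 - 3i).
Their magnitudes are: 4, 1, 1, 1, 3.162, 3.162.
Zeros with |z| < R = 2.5: (0 + 1i), (0 - 1i), -1.
Count = 3.
By the argument principle, (1/2πi) ∮_{|z|=R} p'(z)/p(z) dz equals exactly this count.

Number of zeros inside |z| < 2.5: 3.


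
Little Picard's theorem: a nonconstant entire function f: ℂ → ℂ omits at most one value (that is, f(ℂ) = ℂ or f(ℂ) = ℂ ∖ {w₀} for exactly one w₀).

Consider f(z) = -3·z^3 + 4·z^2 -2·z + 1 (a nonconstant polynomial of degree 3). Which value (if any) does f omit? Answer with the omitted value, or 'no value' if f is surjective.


Little Picard bounds the complement of f(ℂ) to at most one point.
For every w ∈ ℂ, the equation p(z) − w = 0 is a nonconstant polynomial in z and hence has at least one root by the fundamental theorem of algebra. So p is surjective onto ℂ, omitting no value.

Omitted value: no value.


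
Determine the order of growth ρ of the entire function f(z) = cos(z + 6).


cos(w) is a linear combination of e^{iw} and e^{−iw} (or e^w, e^{−w} in the hyperbolic case), so |cos(w)| ≤ e^{|w|}. With w = z + 6, |w| ≤ 1|z| + 6 = 1r + 6 on |z| = r, giving M(r) ≤ e^{1r + 6}, so ρ ≤ 1. On a suitable ray (z = it for sin/cos; z = t for sinh/cosh, t real → ∞), |cos(z + 6)| grows like e^{1|t|}/2, so ρ ≥ 1. Hence ρ = 1.
Therefore ρ = 1.

Order ρ = 1.


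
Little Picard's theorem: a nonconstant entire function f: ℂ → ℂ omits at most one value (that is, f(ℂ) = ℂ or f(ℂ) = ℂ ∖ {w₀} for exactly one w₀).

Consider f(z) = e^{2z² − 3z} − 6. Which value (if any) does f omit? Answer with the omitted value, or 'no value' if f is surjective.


Little Picard bounds the complement of f(ℂ) to at most one point.
The exponent g(z) = 2z² − 3z is a nonconstant polynomial, hence surjective onto ℂ. So e^{g(z)} takes every value in {e^w : w ∈ ℂ} = ℂ ∖ {0}. Adding -6 shifts the range to ℂ ∖ {-6}. f omits exactly -6.

Omitted value: -6.


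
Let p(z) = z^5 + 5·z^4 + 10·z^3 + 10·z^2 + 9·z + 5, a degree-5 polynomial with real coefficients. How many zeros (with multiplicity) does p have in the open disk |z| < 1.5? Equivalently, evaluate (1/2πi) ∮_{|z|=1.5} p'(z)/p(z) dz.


The zeros of p are: (0 + 1i), (0 - 1i), -1, (-2 + 1i), (-2 - 1i).
Their magnitudes are: 1, 1, 1, 2.236, 2.236.
Zeros with |z| < R = 1.5: (0 + 1i), (0 - 1i), -1.
Count = 3.
By the argument principle, (1/2πi) ∮_{|z|=R} p'(z)/p(z) dz equals exactly this count.

Number of zeros inside |z| < 1.5: 3.


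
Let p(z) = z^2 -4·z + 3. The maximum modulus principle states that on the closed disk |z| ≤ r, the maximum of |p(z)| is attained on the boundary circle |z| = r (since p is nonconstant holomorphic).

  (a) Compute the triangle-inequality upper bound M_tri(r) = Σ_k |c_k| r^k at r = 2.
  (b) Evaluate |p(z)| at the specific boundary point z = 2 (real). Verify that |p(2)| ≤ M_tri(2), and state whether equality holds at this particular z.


Coefficients: c_0 = 3, c_1 = -4, c_2 = 1. Radius r = 2.
Part (a). Triangle bound: M_tri(r) = Σ_k |c_k| r^k
  = |3|·2^0 + |-4|·2^1 + |1|·2^2
  = 3 + 8 + 4 = 15.
This bounds M(r) := max_{|z|=r} |p(z)| from above; equality holds iff all terms c_k z^k can be made to align in phase at a single z on |z|=r.
Part (b). At z = 2 (real, on the circle |z| = r):
  p(2) = (3)·2^0 + (-4)·2^1 + (1)·2^2 = -1.
  |p(2)| = 1.
Check: |p(2)| = 1 ≤ 15 = M_tri(2). ✓ Equality does not hold at z = 2 (the coefficients have mixed signs, so the terms do not all align in phase there).

M_tri(2) = 15; |p(2)| = 1; equality at z=2: no.


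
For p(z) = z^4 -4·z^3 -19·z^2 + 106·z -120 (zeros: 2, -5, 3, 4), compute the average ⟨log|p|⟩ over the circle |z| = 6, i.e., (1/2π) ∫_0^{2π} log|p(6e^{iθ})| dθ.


Zeros: -5, 2, 3, 4; r = 6.
Inside |z| < r: -5, 2, 3, 4. Outside (|z| ≥ r): ∅.
p(0) = -120, so log|p(0)| = log(120) = 4.7875.
Apply Jensen: I(r) = log|p(0)| + Σ_k log(r/|z_k|), summed over zeros inside |z| < r.
  log(r/|z_k|) for z_k = 2: log(6/2) = 1.0986
  log(r/|z_k|) for z_k = -5: log(6/5) = 0.1823
  log(r/|z_k|) for z_k = 3: log(6/3) = 0.6931
  log(r/|z_k|) for z_k = 4: log(6/4) = 0.4055
Sum over inside zeros: 2.3795.
I(r) = log|p(0)| + (inside sum) = 4.7875 + 2.3795 = 7.1670.
Closed form (all zeros inside, monic): I(r) = n·log(r) = 4·log(6) = 7.1670. ✓

I(r) ≈ 7.1670.


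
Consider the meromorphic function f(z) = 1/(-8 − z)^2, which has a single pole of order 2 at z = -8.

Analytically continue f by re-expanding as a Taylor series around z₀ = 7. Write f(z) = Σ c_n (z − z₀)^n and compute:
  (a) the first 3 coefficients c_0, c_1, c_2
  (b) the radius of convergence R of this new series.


Let w = z − z₀, so z = z₀ + w.
Then -8 − z = -8 − (z₀ + w) = (-8 − z₀) − w = -15 − w.
f(z) = 1/(-15 − w)^2 = (1/(-15)^2) · (1 − w/(-15))^{−2}.
By the binomial series (1−u)^{−2} = Σ_{n≥0} C(n+1, 1) u^n for |u|<1, with u = w/(-15):
  c_n = C(n+1, 1) / (-15)^(n+2).
  c_0 = 1/(-15)^2 = 1/225.
  c_1 = 2/(-15)^3 = -2/3375.
  c_2 = 3/(-15)^4 = 1/16875.
The series is valid for |w/d| < 1, i.e. |z − z₀| < |d|.
Radius of convergence: R = |-8 − z₀| = |-15| = 15 (distance from z₀ to the singularity z = -8).

c_0 = 1/225, c_1 = -2/3375, c_2 = 1/16875; R = 15.


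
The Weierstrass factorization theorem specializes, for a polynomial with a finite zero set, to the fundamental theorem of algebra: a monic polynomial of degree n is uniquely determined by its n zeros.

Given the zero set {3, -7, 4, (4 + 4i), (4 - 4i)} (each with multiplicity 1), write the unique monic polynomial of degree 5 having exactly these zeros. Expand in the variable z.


The polynomial is p(z) = ∏_{α ∈ S} (z − α), where S = {3, -7, 4, (4 + 4i), (4 - 4i)}.
Expanding the product yields: p(z) = z^5 -8·z^4 -5·z^3 + 380·z^2 -1856·z + 2688.
Note conjugate pairs combine to real quadratics: (z − (4+4i))(z − (4−4i)) = z² − 8z + 32.
The resulting polynomial has degree 5 and real coefficients as required.

p(z) = z^5 -8·z^4 -5·z^3 + 380·z^2 -1856·z + 2688.


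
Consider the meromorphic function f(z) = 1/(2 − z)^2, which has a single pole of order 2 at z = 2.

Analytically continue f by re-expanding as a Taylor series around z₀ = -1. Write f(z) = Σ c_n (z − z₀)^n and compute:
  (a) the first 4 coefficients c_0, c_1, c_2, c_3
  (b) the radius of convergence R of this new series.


Let w = z − z₀, so z = z₀ + w.
Then 2 − z = 2 − (z₀ + w) = (2 − z₀) − w = 3 − w.
f(z) = 1/(3 − w)^2 = (1/(3)^2) · (1 − w/(3))^{−2}.
By the binomial series (1−u)^{−2} = Σ_{n≥0} C(n+1, 1) u^n for |u|<1, with u = w/(3):
  c_n = C(n+1, 1) / (3)^(n+2).
  c_0 = 1/(3)^2 = 1/9.
  c_1 = 2/(3)^3 = 2/27.
  c_2 = 3/(3)^4 = 1/27.
  c_3 = 4/(3)^5 = 4/243.
The series is valid for |w/d| < 1, i.e. |z − z₀| < |d|.
Radius of convergence: R = |2 − z₀| = |3| = 3 (distance from z₀ to the singularity z = 2).

c_0 = 1/9, c_1 = 2/27, c_2 = 1/27, c_3 = 4/243; R = 3.


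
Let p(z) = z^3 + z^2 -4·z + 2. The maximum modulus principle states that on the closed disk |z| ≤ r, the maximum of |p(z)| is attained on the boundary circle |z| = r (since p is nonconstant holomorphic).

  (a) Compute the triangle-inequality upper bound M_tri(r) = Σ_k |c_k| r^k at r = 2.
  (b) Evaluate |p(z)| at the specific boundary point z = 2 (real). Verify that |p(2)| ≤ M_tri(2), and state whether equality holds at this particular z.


Coefficients: c_0 = 2, c_1 = -4, c_2 = 1, c_3 = 1. Radius r = 2.
Part (a). Triangle bound: M_tri(r) = Σ_k |c_k| r^k
  = |2|·2^0 + |-4|·2^1 + |1|·2^2 + |1|·2^3
  = 2 + 8 + 4 + 8 = 22.
This bounds M(r) := max_{|z|=r} |p(z)| from above; equality holds iff all terms c_k z^k can be made to align in phase at a single z on |z|=r.
Part (b). At z = 2 (real, on the circle |z| = r):
  p(2) = (2)·2^0 + (-4)·2^1 + (1)·2^2 + (1)·2^3 = 6.
  |p(2)| = 6.
Check: |p(2)| = 6 ≤ 22 = M_tri(2). ✓ Equality does not hold at z = 2 (the coefficients have mixed signs, so the terms do not all align in phase there).

M_tri(2) = 22; |p(2)| = 6; equality at z=2: no.
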